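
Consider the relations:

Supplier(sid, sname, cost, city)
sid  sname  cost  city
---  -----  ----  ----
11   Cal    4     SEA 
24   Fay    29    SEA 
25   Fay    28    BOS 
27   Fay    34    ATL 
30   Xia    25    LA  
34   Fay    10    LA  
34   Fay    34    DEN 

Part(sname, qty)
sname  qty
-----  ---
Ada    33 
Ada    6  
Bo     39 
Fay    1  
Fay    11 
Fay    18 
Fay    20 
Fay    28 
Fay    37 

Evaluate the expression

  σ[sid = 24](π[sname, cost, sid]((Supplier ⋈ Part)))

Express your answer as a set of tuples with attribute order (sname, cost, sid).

{(Fay, 29, 24)}

Supplier ⋈ Part (natural join on sname): {(24, Fay, 29, SEA, 1), (24, Fay, 29, SEA, 11), (24, Fay, 29, SEA, 18), (24, Fay, 29, SEA, 20), (24, Fay, 29, SEA, 28), (24, Fay, 29, SEA, 37), (25, Fay, 28, BOS, 1), (25, Fay, 28, BOS, 11), (25, Fay, 28, BOS, 18), (25, Fay, 28, BOS, 20), (25, Fay, 28, BOS, 28), (25, Fay, 28, BOS, 37), (27, Fay, 34, ATL, 1), (27, Fay, 34, ATL, 11), (27, Fay, 34, ATL, 18), (27, Fay, 34, ATL, 20), (27, Fay, 34, ATL, 28), (27, Fay, 34, ATL, 37), (34, Fay, 10, LA, 1), (34, Fay, 10, LA, 11), (34, Fay, 10, LA, 18), (34, Fay, 10, LA, 20), (34, Fay, 10, LA, 28), (34, Fay, 10, LA, 37), (34, Fay, 34, DEN, 1), (34, Fay, 34, DEN, 11), (34, Fay, 34, DEN, 18), (34, Fay, 34, DEN, 20), (34, Fay, 34, DEN, 28), (34, Fay, 34, DEN, 37)}
Projecting to sname, cost, sid (25 duplicate(s) eliminated): {(Fay, 10, 34), (Fay, 28, 25), (Fay, 29, 24), (Fay, 34, 27), (Fay, 34, 34)}
Selection sid = 24: {(Fay, 29, 24)}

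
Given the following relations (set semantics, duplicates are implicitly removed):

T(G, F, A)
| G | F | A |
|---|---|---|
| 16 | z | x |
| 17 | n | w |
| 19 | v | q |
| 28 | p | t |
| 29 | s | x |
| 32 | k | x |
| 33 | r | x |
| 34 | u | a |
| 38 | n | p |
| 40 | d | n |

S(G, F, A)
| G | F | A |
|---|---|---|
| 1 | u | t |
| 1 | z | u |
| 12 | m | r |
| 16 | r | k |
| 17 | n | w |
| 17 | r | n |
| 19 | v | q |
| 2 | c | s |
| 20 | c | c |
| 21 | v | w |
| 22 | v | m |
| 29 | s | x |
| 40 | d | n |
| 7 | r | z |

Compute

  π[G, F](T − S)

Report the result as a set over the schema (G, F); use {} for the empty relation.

Taking the difference: {(16, z, x), (28, p, t), (32, k, x), (33, r, x), (34, u, a), (38, n, p)}
π_{G, F} gives {(16, z), (28, p), (32, k), (33, r), (34, u), (38, n)}.

{(16, z), (28, p), (32, k), (33, r), (34, u), (38, n)}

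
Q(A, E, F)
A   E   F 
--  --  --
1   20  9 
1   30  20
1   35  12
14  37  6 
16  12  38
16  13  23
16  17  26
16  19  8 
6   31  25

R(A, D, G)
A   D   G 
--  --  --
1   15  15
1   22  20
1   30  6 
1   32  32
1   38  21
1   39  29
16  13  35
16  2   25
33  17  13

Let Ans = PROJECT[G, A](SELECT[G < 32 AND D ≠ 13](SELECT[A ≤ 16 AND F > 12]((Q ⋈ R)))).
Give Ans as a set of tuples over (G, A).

{(15, 1), (20, 1), (21, 1), (25, 16), (29, 1), (6, 1)}

Q ⋈ R (natural join on A): {(1, 20, 9, 15, 15), (1, 20, 9, 22, 20), (1, 20, 9, 30, 6), (1, 20, 9, 32, 32), (1, 20, 9, 38, 21), (1, 20, 9, 39, 29), (1, 30, 20, 15, 15), (1, 30, 20, 22, 20), (1, 30, 20, 30, 6), (1, 30, 20, 32, 32), (1, 30, 20, 38, 21), (1, 30, 20, 39, 29), (1, 35, 12, 15, 15), (1, 35, 12, 22, 20), (1, 35, 12, 30, 6), (1, 35, 12, 32, 32), (1, 35, 12, 38, 21), (1, 35, 12, 39, 29), (16, 12, 38, 13, 35), (16, 12, 38, 2, 25), (16, 13, 23, 13, 35), (16, 13, 23, 2, 25), (16, 17, 26, 13, 35), (16, 17, 26, 2, 25), (16, 19, 8, 13, 35), (16, 19, 8, 2, 25)}
σ[A ≤ 16 AND F > 12]: keep tuples satisfying A ≤ 16 AND F > 12 → {(1, 30, 20, 15, 15), (1, 30, 20, 22, 20), (1, 30, 20, 30, 6), (1, 30, 20, 32, 32), (1, 30, 20, 38, 21), (1, 30, 20, 39, 29), (16, 12, 38, 13, 35), (16, 12, 38, 2, 25), (16, 13, 23, 13, 35), (16, 13, 23, 2, 25), (16, 17, 26, 13, 35), (16, 17, 26, 2, 25)}
σ[G < 32 AND D ≠ 13]: keep tuples satisfying G < 32 AND D ≠ 13 → {(1, 30, 20, 15, 15), (1, 30, 20, 22, 20), (1, 30, 20, 30, 6), (1, 30, 20, 38, 21), (1, 30, 20, 39, 29), (16, 12, 38, 2, 25), (16, 13, 23, 2, 25), (16, 17, 26, 2, 25)}
π[G, A]: project onto (G, A) (2 duplicate(s) eliminated) → {(15, 1), (20, 1), (21, 1), (25, 16), (29, 1), (6, 1)}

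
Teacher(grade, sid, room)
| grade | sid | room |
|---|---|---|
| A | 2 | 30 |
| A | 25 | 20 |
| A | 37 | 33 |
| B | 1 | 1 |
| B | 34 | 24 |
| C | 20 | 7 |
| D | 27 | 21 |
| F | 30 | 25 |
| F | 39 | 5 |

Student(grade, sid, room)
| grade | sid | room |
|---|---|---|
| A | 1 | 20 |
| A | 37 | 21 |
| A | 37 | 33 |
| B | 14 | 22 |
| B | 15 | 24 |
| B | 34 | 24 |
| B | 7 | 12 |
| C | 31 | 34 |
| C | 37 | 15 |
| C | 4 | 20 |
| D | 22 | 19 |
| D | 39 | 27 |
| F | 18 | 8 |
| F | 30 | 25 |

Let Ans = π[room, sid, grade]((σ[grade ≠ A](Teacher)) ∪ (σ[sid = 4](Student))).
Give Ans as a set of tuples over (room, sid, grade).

{(1, 1, B), (20, 4, C), (21, 27, D), (24, 34, B), (25, 30, F), (5, 39, F), (7, 20, C)}

Selection grade ≠ A: {(B, 1, 1), (B, 34, 24), (C, 20, 7), (D, 27, 21), (F, 30, 25), (F, 39, 5)}
Selection sid = 4: {(C, 4, 20)}
Set union of the two operands is {(B, 1, 1), (B, 34, 24), (C, 20, 7), (C, 4, 20), (D, 27, 21), (F, 30, 25), (F, 39, 5)}.
Projecting to room, sid, grade: {(1, 1, B), (20, 4, C), (21, 27, D), (24, 34, B), (25, 30, F), (5, 39, F), (7, 20, C)}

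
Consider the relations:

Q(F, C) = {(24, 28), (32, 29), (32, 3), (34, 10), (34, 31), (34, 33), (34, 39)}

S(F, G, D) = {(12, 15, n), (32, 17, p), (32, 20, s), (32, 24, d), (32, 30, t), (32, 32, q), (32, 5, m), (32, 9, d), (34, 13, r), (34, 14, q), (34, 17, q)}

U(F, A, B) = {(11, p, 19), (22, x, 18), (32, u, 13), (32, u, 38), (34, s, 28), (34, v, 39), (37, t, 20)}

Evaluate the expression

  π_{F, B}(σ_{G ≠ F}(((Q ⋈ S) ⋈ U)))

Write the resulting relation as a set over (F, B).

{(32, 13), (32, 38), (34, 28), (34, 39)}

Joining Q and S on F yields {(32, 29, 17, p), (32, 29, 20, s), (32, 29, 24, d), (32, 29, 30, t), (32, 29, 32, q), (32, 29, 5, m), (32, 29, 9, d), (32, 3, 17, p), (32, 3, 20, s), (32, 3, 24, d), (32, 3, 30, t), (32, 3, 32, q), (32, 3, 5, m), (32, 3, 9, d), (34, 10, 13, r), (34, 10, 14, q), (34, 10, 17, q), (34, 31, 13, r), (34, 31, 14, q), (34, 31, 17, q), (34, 33, 13, r), (34, 33, 14, q), (34, 33, 17, q), (34, 39, 13, r), (34, 39, 14, q), (34, 39, 17, q)}.
Joining (Q ⋈ S) and U on F yields {(32, 29, 17, p, u, 13), (32, 29, 17, p, u, 38), (32, 29, 20, s, u, 13), (32, 29, 20, s, u, 38), (32, 29, 24, d, u, 13), (32, 29, 24, d, u, 38), (32, 29, 30, t, u, 13), (32, 29, 30, t, u, 38), (32, 29, 32, q, u, 13), (32, 29, 32, q, u, 38), (32, 29, 5, m, u, 13), (32, 29, 5, m, u, 38), (32, 29, 9, d, u, 13), (32, 29, 9, d, u, 38), (32, 3, 17, p, u, 13), (32, 3, 17, p, u, 38), (32, 3, 20, s, u, 13), (32, 3, 20, s, u, 38), (32, 3, 24, d, u, 13), (32, 3, 24, d, u, 38), (32, 3, 30, t, u, 13), (32, 3, 30, t, u, 38), (32, 3, 32, q, u, 13), (32, 3, 32, q, u, 38), (32, 3, 5, m, u, 13), (32, 3, 5, m, u, 38), (32, 3, 9, d, u, 13), (32, 3, 9, d, u, 38), (34, 10, 13, r, s, 28), (34, 10, 13, r, v, 39), (34, 10, 14, q, s, 28), (34, 10, 14, q, v, 39), (34, 10, 17, q, s, 28), (34, 10, 17, q, v, 39), (34, 31, 13, r, s, 28), (34, 31, 13, r, v, 39), (34, 31, 14, q, s, 28), (34, 31, 14, q, v, 39), (34, 31, 17, q, s, 28), (34, 31, 17, q, v, 39), (34, 33, 13, r, s, 28), (34, 33, 13, r, v, 39), (34, 33, 14, q, s, 28), (34, 33, 14, q, v, 39), (34, 33, 17, q, s, 28), (34, 33, 17, q, v, 39), (34, 39, 13, r, s, 28), (34, 39, 13, r, v, 39), (34, 39, 14, q, s, 28), (34, 39, 14, q, v, 39), (34, 39, 17, q, s, 28), (34, 39, 17, q, v, 39)}.
Apply σ_{G ≠ F}; surviving tuples: {(32, 29, 17, p, u, 13), (32, 29, 17, p, u, 38), (32, 29, 20, s, u, 13), (32, 29, 20, s, u, 38), (32, 29, 24, d, u, 13), (32, 29, 24, d, u, 38), (32, 29, 30, t, u, 13), (32, 29, 30, t, u, 38), (32, 29, 5, m, u, 13), (32, 29, 5, m, u, 38), (32, 29, 9, d, u, 13), (32, 29, 9, d, u, 38), (32, 3, 17, p, u, 13), (32, 3, 17, p, u, 38), (32, 3, 20, s, u, 13), (32, 3, 20, s, u, 38), (32, 3, 24, d, u, 13), (32, 3, 24, d, u, 38), (32, 3, 30, t, u, 13), (32, 3, 30, t, u, 38), (32, 3, 5, m, u, 13), (32, 3, 5, m, u, 38), (32, 3, 9, d, u, 13), (32, 3, 9, d, u, 38), (34, 10, 13, r, s, 28), (34, 10, 13, r, v, 39), (34, 10, 14, q, s, 28), (34, 10, 14, q, v, 39), (34, 10, 17, q, s, 28), (34, 10, 17, q, v, 39), (34, 31, 13, r, s, 28), (34, 31, 13, r, v, 39), (34, 31, 14, q, s, 28), (34, 31, 14, q, v, 39), (34, 31, 17, q, s, 28), (34, 31, 17, q, v, 39), (34, 33, 13, r, s, 28), (34, 33, 13, r, v, 39), (34, 33, 14, q, s, 28), (34, 33, 14, q, v, 39), (34, 33, 17, q, s, 28), (34, 33, 17, q, v, 39), (34, 39, 13, r, s, 28), (34, 39, 13, r, v, 39), (34, 39, 14, q, s, 28), (34, 39, 14, q, v, 39), (34, 39, 17, q, s, 28), (34, 39, 17, q, v, 39)}
π_{F, B} gives {(32, 13), (32, 38), (34, 28), (34, 39)} (44 duplicate(s) eliminated).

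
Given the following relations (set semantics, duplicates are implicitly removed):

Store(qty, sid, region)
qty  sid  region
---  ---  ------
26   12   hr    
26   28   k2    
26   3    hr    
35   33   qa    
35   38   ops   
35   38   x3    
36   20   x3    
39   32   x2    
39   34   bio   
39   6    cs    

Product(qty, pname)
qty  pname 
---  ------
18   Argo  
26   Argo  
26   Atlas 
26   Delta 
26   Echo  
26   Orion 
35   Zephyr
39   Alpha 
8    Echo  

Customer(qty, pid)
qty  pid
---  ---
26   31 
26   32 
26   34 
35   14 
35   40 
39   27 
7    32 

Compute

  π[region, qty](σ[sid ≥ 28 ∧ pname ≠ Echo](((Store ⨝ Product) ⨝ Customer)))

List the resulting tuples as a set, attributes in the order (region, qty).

Joining Store and Product on qty yields {(26, 12, hr, Argo), (26, 12, hr, Atlas), (26, 12, hr, Delta), (26, 12, hr, Echo), (26, 12, hr, Orion), (26, 28, k2, Argo), (26, 28, k2, Atlas), (26, 28, k2, Delta), (26, 28, k2, Echo), (26, 28, k2, Orion), (26, 3, hr, Argo), (26, 3, hr, Atlas), (26, 3, hr, Delta), (26, 3, hr, Echo), (26, 3, hr, Orion), (35, 33, qa, Zephyr), (35, 38, ops, Zephyr), (35, 38, x3, Zephyr), (39, 32, x2, Alpha), (39, 34, bio, Alpha), (39, 6, cs, Alpha)}.
Joining (Store ⨝ Product) and Customer on qty yields {(26, 12, hr, Argo, 31), (26, 12, hr, Argo, 32), (26, 12, hr, Argo, 34), (26, 12, hr, Atlas, 31), (26, 12, hr, Atlas, 32), (26, 12, hr, Atlas, 34), (26, 12, hr, Delta, 31), (26, 12, hr, Delta, 32), (26, 12, hr, Delta, 34), (26, 12, hr, Echo, 31), (26, 12, hr, Echo, 32), (26, 12, hr, Echo, 34), (26, 12, hr, Orion, 31), (26, 12, hr, Orion, 32), (26, 12, hr, Orion, 34), (26, 28, k2, Argo, 31), (26, 28, k2, Argo, 32), (26, 28, k2, Argo, 34), (26, 28, k2, Atlas, 31), (26, 28, k2, Atlas, 32), (26, 28, k2, Atlas, 34), (26, 28, k2, Delta, 31), (26, 28, k2, Delta, 32), (26, 28, k2, Delta, 34), (26, 28, k2, Echo, 31), (26, 28, k2, Echo, 32), (26, 28, k2, Echo, 34), (26, 28, k2, Orion, 31), (26, 28, k2, Orion, 32), (26, 28, k2, Orion, 34), (26, 3, hr, Argo, 31), (26, 3, hr, Argo, 32), (26, 3, hr, Argo, 34), (26, 3, hr, Atlas, 31), (26, 3, hr, Atlas, 32), (26, 3, hr, Atlas, 34), (26, 3, hr, Delta, 31), (26, 3, hr, Delta, 32), (26, 3, hr, Delta, 34), (26, 3, hr, Echo, 31), (26, 3, hr, Echo, 32), (26, 3, hr, Echo, 34), (26, 3, hr, Orion, 31), (26, 3, hr, Orion, 32), (26, 3, hr, Orion, 34), (35, 33, qa, Zephyr, 14), (35, 33, qa, Zephyr, 40), (35, 38, ops, Zephyr, 14), (35, 38, ops, Zephyr, 40), (35, 38, x3, Zephyr, 14), (35, 38, x3, Zephyr, 40), (39, 32, x2, Alpha, 27), (39, 34, bio, Alpha, 27), (39, 6, cs, Alpha, 27)}.
σ[sid ≥ 28 ∧ pname ≠ Echo]: keep tuples satisfying sid ≥ 28 ∧ pname ≠ Echo → {(26, 28, k2, Argo, 31), (26, 28, k2, Argo, 32), (26, 28, k2, Argo, 34), (26, 28, k2, Atlas, 31), (26, 28, k2, Atlas, 32), (26, 28, k2, Atlas, 34), (26, 28, k2, Delta, 31), (26, 28, k2, Delta, 32), (26, 28, k2, Delta, 34), (26, 28, k2, Orion, 31), (26, 28, k2, Orion, 32), (26, 28, k2, Orion, 34), (35, 33, qa, Zephyr, 14), (35, 33, qa, Zephyr, 40), (35, 38, ops, Zephyr, 14), (35, 38, ops, Zephyr, 40), (35, 38, x3, Zephyr, 14), (35, 38, x3, Zephyr, 40), (39, 32, x2, Alpha, 27), (39, 34, bio, Alpha, 27)}
π_{region, qty} gives {(bio, 39), (k2, 26), (ops, 35), (qa, 35), (x2, 39), (x3, 35)} (14 duplicate(s) eliminated).

{(bio, 39), (k2, 26), (ops, 35), (qa, 35), (x2, 39), (x3, 35)}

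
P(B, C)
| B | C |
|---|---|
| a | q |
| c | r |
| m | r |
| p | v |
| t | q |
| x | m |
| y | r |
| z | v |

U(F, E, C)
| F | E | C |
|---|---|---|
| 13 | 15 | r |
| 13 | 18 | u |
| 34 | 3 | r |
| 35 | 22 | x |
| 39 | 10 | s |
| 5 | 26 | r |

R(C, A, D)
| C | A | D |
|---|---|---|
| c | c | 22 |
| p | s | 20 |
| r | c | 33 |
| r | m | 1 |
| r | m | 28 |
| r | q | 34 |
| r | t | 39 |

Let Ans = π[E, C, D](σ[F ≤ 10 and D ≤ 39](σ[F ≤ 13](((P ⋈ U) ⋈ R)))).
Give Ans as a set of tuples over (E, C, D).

P ⋈ U (natural join on C): {(c, r, 13, 15), (c, r, 34, 3), (c, r, 5, 26), (m, r, 13, 15), (m, r, 34, 3), (m, r, 5, 26), (y, r, 13, 15), (y, r, 34, 3), (y, r, 5, 26)}
(P ⋈ U) ⋈ R (natural join on C): {(c, r, 13, 15, c, 33), (c, r, 13, 15, m, 1), (c, r, 13, 15, m, 28), (c, r, 13, 15, q, 34), (c, r, 13, 15, t, 39), (c, r, 34, 3, c, 33), (c, r, 34, 3, m, 1), (c, r, 34, 3, m, 28), (c, r, 34, 3, q, 34), (c, r, 34, 3, t, 39), (c, r, 5, 26, c, 33), (c, r, 5, 26, m, 1), (c, r, 5, 26, m, 28), (c, r, 5, 26, q, 34), (c, r, 5, 26, t, 39), (m, r, 13, 15, c, 33), (m, r, 13, 15, m, 1), (m, r, 13, 15, m, 28), (m, r, 13, 15, q, 34), (m, r, 13, 15, t, 39), (m, r, 34, 3, c, 33), (m, r, 34, 3, m, 1), (m, r, 34, 3, m, 28), (m, r, 34, 3, q, 34), (m, r, 34, 3, t, 39), (m, r, 5, 26, c, 33), (m, r, 5, 26, m, 1), (m, r, 5, 26, m, 28), (m, r, 5, 26, q, 34), (m, r, 5, 26, t, 39), (y, r, 13, 15, c, 33), (y, r, 13, 15, m, 1), (y, r, 13, 15, m, 28), (y, r, 13, 15, q, 34), (y, r, 13, 15, t, 39), (y, r, 34, 3, c, 33), (y, r, 34, 3, m, 1), (y, r, 34, 3, m, 28), (y, r, 34, 3, q, 34), (y, r, 34, 3, t, 39), (y, r, 5, 26, c, 33), (y, r, 5, 26, m, 1), (y, r, 5, 26, m, 28), (y, r, 5, 26, q, 34), (y, r, 5, 26, t, 39)}
σ[F ≤ 13]: keep tuples satisfying F ≤ 13 → {(c, r, 13, 15, c, 33), (c, r, 13, 15, m, 1), (c, r, 13, 15, m, 28), (c, r, 13, 15, q, 34), (c, r, 13, 15, t, 39), (c, r, 5, 26, c, 33), (c, r, 5, 26, m, 1), (c, r, 5, 26, m, 28), (c, r, 5, 26, q, 34), (c, r, 5, 26, t, 39), (m, r, 13, 15, c, 33), (m, r, 13, 15, m, 1), (m, r, 13, 15, m, 28), (m, r, 13, 15, q, 34), (m, r, 13, 15, t, 39), (m, r, 5, 26, c, 33), (m, r, 5, 26, m, 1), (m, r, 5, 26, m, 28), (m, r, 5, 26, q, 34), (m, r, 5, 26, t, 39), (y, r, 13, 15, c, 33), (y, r, 13, 15, m, 1), (y, r, 13, 15, m, 28), (y, r, 13, 15, q, 34), (y, r, 13, 15, t, 39), (y, r, 5, 26, c, 33), (y, r, 5, 26, m, 1), (y, r, 5, 26, m, 28), (y, r, 5, 26, q, 34), (y, r, 5, 26, t, 39)}
σ[F ≤ 10 and D ≤ 39]: keep tuples satisfying F ≤ 10 and D ≤ 39 → {(c, r, 5, 26, c, 33), (c, r, 5, 26, m, 1), (c, r, 5, 26, m, 28), (c, r, 5, 26, q, 34), (c, r, 5, 26, t, 39), (m, r, 5, 26, c, 33), (m, r, 5, 26, m, 1), (m, r, 5, 26, m, 28), (m, r, 5, 26, q, 34), (m, r, 5, 26, t, 39), (y, r, 5, 26, c, 33), (y, r, 5, 26, m, 1), (y, r, 5, 26, m, 28), (y, r, 5, 26, q, 34), (y, r, 5, 26, t, 39)}
Projecting to E, C, D (10 duplicate(s) eliminated): {(26, r, 1), (26, r, 28), (26, r, 33), (26, r, 34), (26, r, 39)}

{(26, r, 1), (26, r, 28), (26, r, 33), (26, r, 34), (26, r, 39)}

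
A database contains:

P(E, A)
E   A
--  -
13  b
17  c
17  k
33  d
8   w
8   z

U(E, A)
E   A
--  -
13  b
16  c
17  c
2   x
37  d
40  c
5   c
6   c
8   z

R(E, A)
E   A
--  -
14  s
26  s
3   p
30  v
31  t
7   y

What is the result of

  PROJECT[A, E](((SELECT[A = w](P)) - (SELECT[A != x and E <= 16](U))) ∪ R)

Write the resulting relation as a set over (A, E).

{(p, 3), (s, 14), (s, 26), (t, 31), (v, 30), (w, 8), (y, 7)}

Selection A = w: {(8, w)}
Selection A != x and E <= 16: {(13, b), (16, c), (5, c), (6, c), (8, z)}
Taking the difference: {(8, w)}
Taking the union: {(14, s), (26, s), (3, p), (30, v), (31, t), (7, y), (8, w)}
Keep only column(s) A, E: {(p, 3), (s, 14), (s, 26), (t, 31), (v, 30), (w, 8), (y, 7)}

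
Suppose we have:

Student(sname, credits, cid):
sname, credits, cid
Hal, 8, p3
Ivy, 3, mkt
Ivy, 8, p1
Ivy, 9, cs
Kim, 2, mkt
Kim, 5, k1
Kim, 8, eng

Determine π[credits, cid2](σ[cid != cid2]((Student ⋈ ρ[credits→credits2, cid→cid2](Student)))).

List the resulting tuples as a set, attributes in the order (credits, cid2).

ρ[credits→credits2, cid→cid2]: schema becomes (sname, credits2, cid2); tuples unchanged.
Joining Student and ρ[credits→credits2, cid→cid2](Student) on sname yields {(Hal, 8, p3, 8, p3), (Ivy, 3, mkt, 3, mkt), (Ivy, 3, mkt, 8, p1), (Ivy, 3, mkt, 9, cs), (Ivy, 8, p1, 3, mkt), (Ivy, 8, p1, 8, p1), (Ivy, 8, p1, 9, cs), (Ivy, 9, cs, 3, mkt), (Ivy, 9, cs, 8, p1), (Ivy, 9, cs, 9, cs), (Kim, 2, mkt, 2, mkt), (Kim, 2, mkt, 5, k1), (Kim, 2, mkt, 8, eng), (Kim, 5, k1, 2, mkt), (Kim, 5, k1, 5, k1), (Kim, 5, k1, 8, eng), (Kim, 8, eng, 2, mkt), (Kim, 8, eng, 5, k1), (Kim, 8, eng, 8, eng)}.
Selection cid != cid2: {(Ivy, 3, mkt, 8, p1), (Ivy, 3, mkt, 9, cs), (Ivy, 8, p1, 3, mkt), (Ivy, 8, p1, 9, cs), (Ivy, 9, cs, 3, mkt), (Ivy, 9, cs, 8, p1), (Kim, 2, mkt, 5, k1), (Kim, 2, mkt, 8, eng), (Kim, 5, k1, 2, mkt), (Kim, 5, k1, 8, eng), (Kim, 8, eng, 2, mkt), (Kim, 8, eng, 5, k1)}
Keep only column(s) credits, cid2 (1 duplicate(s) eliminated): {(2, eng), (2, k1), (3, cs), (3, p1), (5, eng), (5, mkt), (8, cs), (8, k1), (8, mkt), (9, mkt), (9, p1)}

{(2, eng), (2, k1), (3, cs), (3, p1), (5, eng), (5, mkt), (8, cs), (8, k1), (8, mkt), (9, mkt), (9, p1)}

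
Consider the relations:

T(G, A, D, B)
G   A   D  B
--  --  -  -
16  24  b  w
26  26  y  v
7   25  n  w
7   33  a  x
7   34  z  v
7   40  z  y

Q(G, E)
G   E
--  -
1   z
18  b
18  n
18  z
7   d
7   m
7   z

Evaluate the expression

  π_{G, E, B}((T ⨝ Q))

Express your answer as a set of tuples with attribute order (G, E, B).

Joining T and Q on G yields {(7, 25, n, w, d), (7, 25, n, w, m), (7, 25, n, w, z), (7, 33, a, x, d), (7, 33, a, x, m), (7, 33, a, x, z), (7, 34, z, v, d), (7, 34, z, v, m), (7, 34, z, v, z), (7, 40, z, y, d), (7, 40, z, y, m), (7, 40, z, y, z)}.
Keep only column(s) G, E, B: {(7, d, v), (7, d, w), (7, d, x), (7, d, y), (7, m, v), (7, m, w), (7, m, x), (7, m, y), (7, z, v), (7, z, w), (7, z, x), (7, z, y)}

{(7, d, v), (7, d, w), (7, d, x), (7, d, y), (7, m, v), (7, m, w), (7, m, x), (7, m, y), (7, z, v), (7, z, w), (7, z, x), (7, z, y)}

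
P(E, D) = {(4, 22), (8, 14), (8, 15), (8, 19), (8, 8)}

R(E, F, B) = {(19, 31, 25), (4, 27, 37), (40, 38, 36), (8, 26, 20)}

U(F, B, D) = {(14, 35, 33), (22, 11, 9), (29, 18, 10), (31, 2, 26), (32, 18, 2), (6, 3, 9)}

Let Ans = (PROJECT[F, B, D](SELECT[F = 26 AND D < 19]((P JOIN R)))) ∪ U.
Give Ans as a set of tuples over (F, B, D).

{(14, 35, 33), (22, 11, 9), (26, 20, 14), (26, 20, 15), (26, 20, 8), (29, 18, 10), (31, 2, 26), (32, 18, 2), (6, 3, 9)}

Joining P and R on E yields {(4, 22, 27, 37), (8, 14, 26, 20), (8, 15, 26, 20), (8, 19, 26, 20), (8, 8, 26, 20)}.
Selection F = 26 AND D < 19: {(8, 14, 26, 20), (8, 15, 26, 20), (8, 8, 26, 20)}
π[F, B, D]: project onto (F, B, D) → {(26, 20, 14), (26, 20, 15), (26, 20, 8)}
Taking the union: {(14, 35, 33), (22, 11, 9), (26, 20, 14), (26, 20, 15), (26, 20, 8), (29, 18, 10), (31, 2, 26), (32, 18, 2), (6, 3, 9)}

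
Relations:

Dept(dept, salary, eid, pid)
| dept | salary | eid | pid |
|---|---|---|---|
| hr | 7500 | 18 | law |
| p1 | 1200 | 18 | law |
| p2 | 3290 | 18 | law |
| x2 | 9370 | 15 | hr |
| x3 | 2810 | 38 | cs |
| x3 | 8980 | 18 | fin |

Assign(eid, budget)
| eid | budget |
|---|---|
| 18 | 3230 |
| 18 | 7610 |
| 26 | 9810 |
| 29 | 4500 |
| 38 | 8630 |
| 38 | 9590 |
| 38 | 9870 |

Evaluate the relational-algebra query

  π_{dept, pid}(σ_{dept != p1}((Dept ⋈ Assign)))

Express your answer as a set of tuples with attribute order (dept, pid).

Dept ⋈ Assign (natural join on eid): {(hr, 7500, 18, law, 3230), (hr, 7500, 18, law, 7610), (p1, 1200, 18, law, 3230), (p1, 1200, 18, law, 7610), (p2, 3290, 18, law, 3230), (p2, 3290, 18, law, 7610), (x3, 2810, 38, cs, 8630), (x3, 2810, 38, cs, 9590), (x3, 2810, 38, cs, 9870), (x3, 8980, 18, fin, 3230), (x3, 8980, 18, fin, 7610)}
Filtering on dept != p1 leaves {(hr, 7500, 18, law, 3230), (hr, 7500, 18, law, 7610), (p2, 3290, 18, law, 3230), (p2, 3290, 18, law, 7610), (x3, 2810, 38, cs, 8630), (x3, 2810, 38, cs, 9590), (x3, 2810, 38, cs, 9870), (x3, 8980, 18, fin, 3230), (x3, 8980, 18, fin, 7610)}.
π_{dept, pid} gives {(hr, law), (p2, law), (x3, cs), (x3, fin)} (5 duplicate(s) eliminated).

{(hr, law), (p2, law), (x3, cs), (x3, fin)}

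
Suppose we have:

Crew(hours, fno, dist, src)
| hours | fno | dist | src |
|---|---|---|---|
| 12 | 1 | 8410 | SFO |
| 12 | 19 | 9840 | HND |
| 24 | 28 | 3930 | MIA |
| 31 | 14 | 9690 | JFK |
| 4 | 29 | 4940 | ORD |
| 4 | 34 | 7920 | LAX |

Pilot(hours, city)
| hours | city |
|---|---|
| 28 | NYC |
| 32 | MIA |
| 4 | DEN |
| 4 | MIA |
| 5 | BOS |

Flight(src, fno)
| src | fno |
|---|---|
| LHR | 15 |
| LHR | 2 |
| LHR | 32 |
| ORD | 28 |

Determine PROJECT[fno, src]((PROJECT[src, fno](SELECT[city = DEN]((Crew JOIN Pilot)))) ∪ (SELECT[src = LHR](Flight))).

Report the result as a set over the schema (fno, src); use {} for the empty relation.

{(15, LHR), (2, LHR), (29, ORD), (32, LHR), (34, LAX)}

Joining Crew and Pilot on hours yields {(4, 29, 4940, ORD, DEN), (4, 29, 4940, ORD, MIA), (4, 34, 7920, LAX, DEN), (4, 34, 7920, LAX, MIA)}.
Apply σ_{city = DEN}; surviving tuples: {(4, 29, 4940, ORD, DEN), (4, 34, 7920, LAX, DEN)}
Projecting to src, fno: {(LAX, 34), (ORD, 29)}
Apply σ_{src = LHR}; surviving tuples: {(LHR, 15), (LHR, 2), (LHR, 32)}
Taking the union: {(LAX, 34), (LHR, 15), (LHR, 2), (LHR, 32), (ORD, 29)}
Projecting to fno, src: {(15, LHR), (2, LHR), (29, ORD), (32, LHR), (34, LAX)}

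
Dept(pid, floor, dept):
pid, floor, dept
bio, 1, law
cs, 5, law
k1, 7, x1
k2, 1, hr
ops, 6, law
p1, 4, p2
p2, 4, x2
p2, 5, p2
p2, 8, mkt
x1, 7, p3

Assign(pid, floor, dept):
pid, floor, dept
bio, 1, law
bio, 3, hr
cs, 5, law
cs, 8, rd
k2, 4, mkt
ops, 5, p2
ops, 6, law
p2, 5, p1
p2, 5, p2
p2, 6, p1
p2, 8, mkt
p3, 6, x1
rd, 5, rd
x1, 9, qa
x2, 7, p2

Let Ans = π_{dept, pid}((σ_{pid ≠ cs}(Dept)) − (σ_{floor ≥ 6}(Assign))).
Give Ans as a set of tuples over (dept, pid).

{(hr, k2), (law, bio), (p2, p1), (p2, p2), (p3, x1), (x1, k1), (x2, p2)}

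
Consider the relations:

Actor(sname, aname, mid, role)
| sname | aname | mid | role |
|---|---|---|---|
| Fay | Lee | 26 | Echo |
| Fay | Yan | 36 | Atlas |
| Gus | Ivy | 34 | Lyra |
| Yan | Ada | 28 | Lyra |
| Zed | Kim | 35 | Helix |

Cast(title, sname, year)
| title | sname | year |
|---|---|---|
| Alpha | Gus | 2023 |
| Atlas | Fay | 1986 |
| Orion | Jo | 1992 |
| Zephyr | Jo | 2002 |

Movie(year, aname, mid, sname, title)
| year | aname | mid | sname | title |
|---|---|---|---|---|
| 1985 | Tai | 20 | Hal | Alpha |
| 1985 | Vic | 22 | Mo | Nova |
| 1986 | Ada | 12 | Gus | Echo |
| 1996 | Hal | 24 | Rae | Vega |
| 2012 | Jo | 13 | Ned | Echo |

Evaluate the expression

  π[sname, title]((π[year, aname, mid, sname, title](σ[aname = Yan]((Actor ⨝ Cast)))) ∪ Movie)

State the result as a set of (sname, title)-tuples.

{(Fay, Atlas), (Gus, Echo), (Hal, Alpha), (Mo, Nova), (Ned, Echo), (Rae, Vega)}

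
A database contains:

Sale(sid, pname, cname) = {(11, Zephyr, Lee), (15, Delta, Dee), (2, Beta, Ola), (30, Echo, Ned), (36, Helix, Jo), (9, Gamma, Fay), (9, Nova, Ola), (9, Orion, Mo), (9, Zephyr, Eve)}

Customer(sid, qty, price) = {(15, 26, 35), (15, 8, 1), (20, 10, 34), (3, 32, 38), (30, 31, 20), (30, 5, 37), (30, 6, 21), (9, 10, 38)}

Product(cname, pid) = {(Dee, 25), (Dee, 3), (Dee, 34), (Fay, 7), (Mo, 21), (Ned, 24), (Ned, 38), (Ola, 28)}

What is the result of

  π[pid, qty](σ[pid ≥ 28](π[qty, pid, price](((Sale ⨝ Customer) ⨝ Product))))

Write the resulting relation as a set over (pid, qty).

{(28, 10), (34, 26), (34, 8), (38, 31), (38, 5), (38, 6)}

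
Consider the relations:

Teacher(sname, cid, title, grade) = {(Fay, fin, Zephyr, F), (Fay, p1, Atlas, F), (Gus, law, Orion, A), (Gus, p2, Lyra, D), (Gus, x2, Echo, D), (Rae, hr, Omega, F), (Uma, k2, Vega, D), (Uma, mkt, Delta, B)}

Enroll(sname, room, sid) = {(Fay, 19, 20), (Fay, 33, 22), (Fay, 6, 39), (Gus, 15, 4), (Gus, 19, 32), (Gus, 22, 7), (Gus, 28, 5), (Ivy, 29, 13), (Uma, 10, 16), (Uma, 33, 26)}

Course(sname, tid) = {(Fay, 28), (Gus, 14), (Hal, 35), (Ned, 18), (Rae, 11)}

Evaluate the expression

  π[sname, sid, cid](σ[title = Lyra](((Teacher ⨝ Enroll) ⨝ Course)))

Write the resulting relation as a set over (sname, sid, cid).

Teacher ⋈ Enroll (natural join on sname): {(Fay, fin, Zephyr, F, 19, 20), (Fay, fin, Zephyr, F, 33, 22), (Fay, fin, Zephyr, F, 6, 39), (Fay, p1, Atlas, F, 19, 20), (Fay, p1, Atlas, F, 33, 22), (Fay, p1, Atlas, F, 6, 39), (Gus, law, Orion, A, 15, 4), (Gus, law, Orion, A, 19, 32), (Gus, law, Orion, A, 22, 7), (Gus, law, Orion, A, 28, 5), (Gus, p2, Lyra, D, 15, 4), (Gus, p2, Lyra, D, 19, 32), (Gus, p2, Lyra, D, 22, 7), (Gus, p2, Lyra, D, 28, 5), (Gus, x2, Echo, D, 15, 4), (Gus, x2, Echo, D, 19, 32), (Gus, x2, Echo, D, 22, 7), (Gus, x2, Echo, D, 28, 5), (Uma, k2, Vega, D, 10, 16), (Uma, k2, Vega, D, 33, 26), (Uma, mkt, Delta, B, 10, 16), (Uma, mkt, Delta, B, 33, 26)}
(Teacher ⨝ Enroll) ⋈ Course (natural join on sname): {(Fay, fin, Zephyr, F, 19, 20, 28), (Fay, fin, Zephyr, F, 33, 22, 28), (Fay, fin, Zephyr, F, 6, 39, 28), (Fay, p1, Atlas, F, 19, 20, 28), (Fay, p1, Atlas, F, 33, 22, 28), (Fay, p1, Atlas, F, 6, 39, 28), (Gus, law, Orion, A, 15, 4, 14), (Gus, law, Orion, A, 19, 32, 14), (Gus, law, Orion, A, 22, 7, 14), (Gus, law, Orion, A, 28, 5, 14), (Gus, p2, Lyra, D, 15, 4, 14), (Gus, p2, Lyra, D, 19, 32, 14), (Gus, p2, Lyra, D, 22, 7, 14), (Gus, p2, Lyra, D, 28, 5, 14), (Gus, x2, Echo, D, 15, 4, 14), (Gus, x2, Echo, D, 19, 32, 14), (Gus, x2, Echo, D, 22, 7, 14), (Gus, x2, Echo, D, 28, 5, 14)}
Filtering on title = Lyra leaves {(Gus, p2, Lyra, D, 15, 4, 14), (Gus, p2, Lyra, D, 19, 32, 14), (Gus, p2, Lyra, D, 22, 7, 14), (Gus, p2, Lyra, D, 28, 5, 14)}.
π[sname, sid, cid]: project onto (sname, sid, cid) → {(Gus, 32, p2), (Gus, 4, p2), (Gus, 5, p2), (Gus, 7, p2)}

{(Gus, 32, p2), (Gus, 4, p2), (Gus, 5, p2), (Gus, 7, p2)}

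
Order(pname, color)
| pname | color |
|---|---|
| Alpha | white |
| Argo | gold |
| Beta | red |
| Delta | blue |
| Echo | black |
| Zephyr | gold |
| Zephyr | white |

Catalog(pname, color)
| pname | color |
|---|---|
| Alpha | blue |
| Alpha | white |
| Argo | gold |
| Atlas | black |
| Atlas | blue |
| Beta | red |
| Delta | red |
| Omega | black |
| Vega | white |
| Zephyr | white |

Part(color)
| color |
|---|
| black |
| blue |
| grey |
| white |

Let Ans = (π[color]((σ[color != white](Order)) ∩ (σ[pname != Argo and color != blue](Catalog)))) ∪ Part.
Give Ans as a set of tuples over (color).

{black, blue, grey, red, white}

Selection color != white: {(Argo, gold), (Beta, red), (Delta, blue), (Echo, black), (Zephyr, gold)}
Selection pname != Argo and color != blue: {(Alpha, white), (Atlas, black), (Beta, red), (Delta, red), (Omega, black), (Vega, white), (Zephyr, white)}
Taking the intersection: {(Beta, red)}
π[color]: project onto (color) → {red}
Taking the union: {black, blue, grey, red, white}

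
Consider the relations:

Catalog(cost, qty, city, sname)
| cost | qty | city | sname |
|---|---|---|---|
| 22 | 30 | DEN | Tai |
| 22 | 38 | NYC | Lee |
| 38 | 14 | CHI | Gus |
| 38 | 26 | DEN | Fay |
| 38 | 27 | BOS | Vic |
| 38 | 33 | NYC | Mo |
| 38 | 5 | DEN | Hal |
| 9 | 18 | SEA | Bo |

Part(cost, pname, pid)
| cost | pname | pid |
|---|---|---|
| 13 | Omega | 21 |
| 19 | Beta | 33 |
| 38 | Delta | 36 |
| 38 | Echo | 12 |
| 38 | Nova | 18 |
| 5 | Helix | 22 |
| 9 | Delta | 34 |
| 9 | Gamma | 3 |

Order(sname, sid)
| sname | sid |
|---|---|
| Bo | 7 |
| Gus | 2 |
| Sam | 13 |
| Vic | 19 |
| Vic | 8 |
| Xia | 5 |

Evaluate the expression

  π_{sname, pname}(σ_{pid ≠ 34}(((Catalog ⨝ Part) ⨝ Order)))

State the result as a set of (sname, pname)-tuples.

{(Bo, Gamma), (Gus, Delta), (Gus, Echo), (Gus, Nova), (Vic, Delta), (Vic, Echo), (Vic, Nova)}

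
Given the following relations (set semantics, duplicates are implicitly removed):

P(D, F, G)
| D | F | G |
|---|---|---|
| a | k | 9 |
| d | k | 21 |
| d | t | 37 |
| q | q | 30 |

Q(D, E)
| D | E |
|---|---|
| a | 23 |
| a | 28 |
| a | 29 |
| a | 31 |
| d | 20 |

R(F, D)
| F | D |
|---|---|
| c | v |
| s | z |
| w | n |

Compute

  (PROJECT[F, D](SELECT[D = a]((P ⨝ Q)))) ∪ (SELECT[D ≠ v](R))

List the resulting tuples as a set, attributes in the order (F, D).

{(k, a), (s, z), (w, n)}

P ⋈ Q (natural join on D): {(a, k, 9, 23), (a, k, 9, 28), (a, k, 9, 29), (a, k, 9, 31), (d, k, 21, 20), (d, t, 37, 20)}
Selection D = a: {(a, k, 9, 23), (a, k, 9, 28), (a, k, 9, 29), (a, k, 9, 31)}
π[F, D]: project onto (F, D) (3 duplicate(s) eliminated) → {(k, a)}
Selection D ≠ v: {(s, z), (w, n)}
Union: {(k, a)} with {(s, z), (w, n)} → {(k, a), (s, z), (w, n)}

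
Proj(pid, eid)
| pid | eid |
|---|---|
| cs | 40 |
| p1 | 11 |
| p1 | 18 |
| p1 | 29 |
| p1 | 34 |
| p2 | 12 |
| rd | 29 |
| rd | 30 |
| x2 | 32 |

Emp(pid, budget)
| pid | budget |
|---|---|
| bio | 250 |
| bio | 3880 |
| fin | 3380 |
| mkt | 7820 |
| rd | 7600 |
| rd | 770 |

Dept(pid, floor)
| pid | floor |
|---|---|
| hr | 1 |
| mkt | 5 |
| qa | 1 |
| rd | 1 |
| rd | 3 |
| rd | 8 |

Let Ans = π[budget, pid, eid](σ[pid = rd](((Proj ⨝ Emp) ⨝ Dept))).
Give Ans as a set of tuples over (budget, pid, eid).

{(7600, rd, 29), (7600, rd, 30), (770, rd, 29), (770, rd, 30)}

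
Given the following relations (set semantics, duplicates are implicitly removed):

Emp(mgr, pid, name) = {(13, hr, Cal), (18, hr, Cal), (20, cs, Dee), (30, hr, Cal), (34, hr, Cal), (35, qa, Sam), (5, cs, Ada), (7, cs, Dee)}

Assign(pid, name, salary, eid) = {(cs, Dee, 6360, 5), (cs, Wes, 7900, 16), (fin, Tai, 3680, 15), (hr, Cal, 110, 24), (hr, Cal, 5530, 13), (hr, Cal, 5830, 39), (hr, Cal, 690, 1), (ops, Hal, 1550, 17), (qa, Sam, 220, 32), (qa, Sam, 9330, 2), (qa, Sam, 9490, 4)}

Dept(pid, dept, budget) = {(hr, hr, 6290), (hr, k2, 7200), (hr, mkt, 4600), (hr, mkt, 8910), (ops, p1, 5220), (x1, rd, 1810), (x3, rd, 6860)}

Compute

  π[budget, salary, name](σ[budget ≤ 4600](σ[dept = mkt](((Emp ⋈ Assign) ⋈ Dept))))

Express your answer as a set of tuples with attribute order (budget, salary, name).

{(4600, 110, Cal), (4600, 5530, Cal), (4600, 5830, Cal), (4600, 690, Cal)}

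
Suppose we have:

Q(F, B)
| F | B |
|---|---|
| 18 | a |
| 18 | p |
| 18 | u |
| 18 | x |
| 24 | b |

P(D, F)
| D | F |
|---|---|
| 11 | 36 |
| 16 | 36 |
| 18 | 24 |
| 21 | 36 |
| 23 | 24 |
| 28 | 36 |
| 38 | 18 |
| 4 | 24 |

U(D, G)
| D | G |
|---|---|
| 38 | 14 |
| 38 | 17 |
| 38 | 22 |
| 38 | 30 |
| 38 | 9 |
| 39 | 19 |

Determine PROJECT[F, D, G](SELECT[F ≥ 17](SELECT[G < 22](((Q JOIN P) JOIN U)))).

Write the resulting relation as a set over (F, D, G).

{(18, 38, 14), (18, 38, 17), (18, 38, 9)}

Q ⋈ P (natural join on F): {(18, a, 38), (18, p, 38), (18, u, 38), (18, x, 38), (24, b, 18), (24, b, 23), (24, b, 4)}
(Q JOIN P) ⋈ U (natural join on D): {(18, a, 38, 14), (18, a, 38, 17), (18, a, 38, 22), (18, a, 38, 30), (18, a, 38, 9), (18, p, 38, 14), (18, p, 38, 17), (18, p, 38, 22), (18, p, 38, 30), (18, p, 38, 9), (18, u, 38, 14), (18, u, 38, 17), (18, u, 38, 22), (18, u, 38, 30), (18, u, 38, 9), (18, x, 38, 14), (18, x, 38, 17), (18, x, 38, 22), (18, x, 38, 30), (18, x, 38, 9)}
Selection G < 22: {(18, a, 38, 14), (18, a, 38, 17), (18, a, 38, 9), (18, p, 38, 14), (18, p, 38, 17), (18, p, 38, 9), (18, u, 38, 14), (18, u, 38, 17), (18, u, 38, 9), (18, x, 38, 14), (18, x, 38, 17), (18, x, 38, 9)}
Selection F ≥ 17: {(18, a, 38, 14), (18, a, 38, 17), (18, a, 38, 9), (18, p, 38, 14), (18, p, 38, 17), (18, p, 38, 9), (18, u, 38, 14), (18, u, 38, 17), (18, u, 38, 9), (18, x, 38, 14), (18, x, 38, 17), (18, x, 38, 9)}
π[F, D, G]: project onto (F, D, G) (9 duplicate(s) eliminated) → {(18, 38, 14), (18, 38, 17), (18, 38, 9)}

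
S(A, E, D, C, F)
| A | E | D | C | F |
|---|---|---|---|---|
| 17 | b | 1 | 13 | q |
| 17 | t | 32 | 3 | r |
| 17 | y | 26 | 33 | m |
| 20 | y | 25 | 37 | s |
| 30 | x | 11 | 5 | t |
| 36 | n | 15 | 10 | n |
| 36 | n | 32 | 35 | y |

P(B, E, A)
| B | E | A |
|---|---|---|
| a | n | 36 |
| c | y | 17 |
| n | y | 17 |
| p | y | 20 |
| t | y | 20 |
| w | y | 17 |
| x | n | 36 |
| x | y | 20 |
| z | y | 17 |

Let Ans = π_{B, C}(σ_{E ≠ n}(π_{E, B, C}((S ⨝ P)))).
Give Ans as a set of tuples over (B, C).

Natural join on A, E: {(17, y, 26, 33, m, c), (17, y, 26, 33, m, n), (17, y, 26, 33, m, w), (17, y, 26, 33, m, z), (20, y, 25, 37, s, p), (20, y, 25, 37, s, t), (20, y, 25, 37, s, x), (36, n, 15, 10, n, a), (36, n, 15, 10, n, x), (36, n, 32, 35, y, a), (36, n, 32, 35, y, x)}
Keep only column(s) E, B, C: {(n, a, 10), (n, a, 35), (n, x, 10), (n, x, 35), (y, c, 33), (y, n, 33), (y, p, 37), (y, t, 37), (y, w, 33), (y, x, 37), (y, z, 33)}
Selection E ≠ n: {(y, c, 33), (y, n, 33), (y, p, 37), (y, t, 37), (y, w, 33), (y, x, 37), (y, z, 33)}
Keep only column(s) B, C: {(c, 33), (n, 33), (p, 37), (t, 37), (w, 33), (x, 37), (z, 33)}

{(c, 33), (n, 33), (p, 37), (t, 37), (w, 33), (x, 37), (z, 33)}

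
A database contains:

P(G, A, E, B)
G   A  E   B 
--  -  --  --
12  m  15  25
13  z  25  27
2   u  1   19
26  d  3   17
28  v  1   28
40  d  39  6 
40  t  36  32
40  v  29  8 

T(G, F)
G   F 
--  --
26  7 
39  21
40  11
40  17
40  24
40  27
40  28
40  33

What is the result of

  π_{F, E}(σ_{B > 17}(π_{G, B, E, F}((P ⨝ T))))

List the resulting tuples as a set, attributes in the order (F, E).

{(11, 36), (17, 36), (24, 36), (27, 36), (28, 36), (33, 36)}

P ⋈ T (natural join on G): {(26, d, 3, 17, 7), (40, d, 39, 6, 11), (40, d, 39, 6, 17), (40, d, 39, 6, 24), (40, d, 39, 6, 27), (40, d, 39, 6, 28), (40, d, 39, 6, 33), (40, t, 36, 32, 11), (40, t, 36, 32, 17), (40, t, 36, 32, 24), (40, t, 36, 32, 27), (40, t, 36, 32, 28), (40, t, 36, 32, 33), (40, v, 29, 8, 11), (40, v, 29, 8, 17), (40, v, 29, 8, 24), (40, v, 29, 8, 27), (40, v, 29, 8, 28), (40, v, 29, 8, 33)}
Keep only column(s) G, B, E, F: {(26, 17, 3, 7), (40, 32, 36, 11), (40, 32, 36, 17), (40, 32, 36, 24), (40, 32, 36, 27), (40, 32, 36, 28), (40, 32, 36, 33), (40, 6, 39, 11), (40, 6, 39, 17), (40, 6, 39, 24), (40, 6, 39, 27), (40, 6, 39, 28), (40, 6, 39, 33), (40, 8, 29, 11), (40, 8, 29, 17), (40, 8, 29, 24), (40, 8, 29, 27), (40, 8, 29, 28), (40, 8, 29, 33)}
Apply σ_{B > 17}; surviving tuples: {(40, 32, 36, 11), (40, 32, 36, 17), (40, 32, 36, 24), (40, 32, 36, 27), (40, 32, 36, 28), (40, 32, 36, 33)}
Keep only column(s) F, E: {(11, 36), (17, 36), (24, 36), (27, 36), (28, 36), (33, 36)}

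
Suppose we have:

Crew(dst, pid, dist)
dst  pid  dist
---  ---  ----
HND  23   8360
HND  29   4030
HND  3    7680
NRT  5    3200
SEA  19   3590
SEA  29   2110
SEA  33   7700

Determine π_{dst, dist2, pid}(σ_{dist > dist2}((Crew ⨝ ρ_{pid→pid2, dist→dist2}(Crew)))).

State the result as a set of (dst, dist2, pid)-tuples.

{(HND, 4030, 23), (HND, 4030, 3), (HND, 7680, 23), (SEA, 2110, 19), (SEA, 2110, 33), (SEA, 3590, 33)}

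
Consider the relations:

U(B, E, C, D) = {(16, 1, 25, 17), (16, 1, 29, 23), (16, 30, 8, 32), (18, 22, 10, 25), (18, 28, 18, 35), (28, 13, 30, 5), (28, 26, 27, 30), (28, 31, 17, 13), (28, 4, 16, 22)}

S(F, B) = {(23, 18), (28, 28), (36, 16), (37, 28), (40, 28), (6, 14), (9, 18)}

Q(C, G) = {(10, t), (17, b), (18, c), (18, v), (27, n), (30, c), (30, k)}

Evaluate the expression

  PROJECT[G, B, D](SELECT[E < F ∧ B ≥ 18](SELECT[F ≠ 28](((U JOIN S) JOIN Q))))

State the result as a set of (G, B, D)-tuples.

Joining U and S on B yields {(16, 1, 25, 17, 36), (16, 1, 29, 23, 36), (16, 30, 8, 32, 36), (18, 22, 10, 25, 23), (18, 22, 10, 25, 9), (18, 28, 18, 35, 23), (18, 28, 18, 35, 9), (28, 13, 30, 5, 28), (28, 13, 30, 5, 37), (28, 13, 30, 5, 40), (28, 26, 27, 30, 28), (28, 26, 27, 30, 37), (28, 26, 27, 30, 40), (28, 31, 17, 13, 28), (28, 31, 17, 13, 37), (28, 31, 17, 13, 40), (28, 4, 16, 22, 28), (28, 4, 16, 22, 37), (28, 4, 16, 22, 40)}.
Joining (U JOIN S) and Q on C yields {(18, 22, 10, 25, 23, t), (18, 22, 10, 25, 9, t), (18, 28, 18, 35, 23, c), (18, 28, 18, 35, 23, v), (18, 28, 18, 35, 9, c), (18, 28, 18, 35, 9, v), (28, 13, 30, 5, 28, c), (28, 13, 30, 5, 28, k), (28, 13, 30, 5, 37, c), (28, 13, 30, 5, 37, k), (28, 13, 30, 5, 40, c), (28, 13, 30, 5, 40, k), (28, 26, 27, 30, 28, n), (28, 26, 27, 30, 37, n), (28, 26, 27, 30, 40, n), (28, 31, 17, 13, 28, b), (28, 31, 17, 13, 37, b), (28, 31, 17, 13, 40, b)}.
Selection F ≠ 28: {(18, 22, 10, 25, 23, t), (18, 22, 10, 25, 9, t), (18, 28, 18, 35, 23, c), (18, 28, 18, 35, 23, v), (18, 28, 18, 35, 9, c), (18, 28, 18, 35, 9, v), (28, 13, 30, 5, 37, c), (28, 13, 30, 5, 37, k), (28, 13, 30, 5, 40, c), (28, 13, 30, 5, 40, k), (28, 26, 27, 30, 37, n), (28, 26, 27, 30, 40, n), (28, 31, 17, 13, 37, b), (28, 31, 17, 13, 40, b)}
Selection E < F ∧ B ≥ 18: {(18, 22, 10, 25, 23, t), (28, 13, 30, 5, 37, c), (28, 13, 30, 5, 37, k), (28, 13, 30, 5, 40, c), (28, 13, 30, 5, 40, k), (28, 26, 27, 30, 37, n), (28, 26, 27, 30, 40, n), (28, 31, 17, 13, 37, b), (28, 31, 17, 13, 40, b)}
Keep only column(s) G, B, D (4 duplicate(s) eliminated): {(b, 28, 13), (c, 28, 5), (k, 28, 5), (n, 28, 30), (t, 18, 25)}

{(b, 28, 13), (c, 28, 5), (k, 28, 5), (n, 28, 30), (t, 18, 25)}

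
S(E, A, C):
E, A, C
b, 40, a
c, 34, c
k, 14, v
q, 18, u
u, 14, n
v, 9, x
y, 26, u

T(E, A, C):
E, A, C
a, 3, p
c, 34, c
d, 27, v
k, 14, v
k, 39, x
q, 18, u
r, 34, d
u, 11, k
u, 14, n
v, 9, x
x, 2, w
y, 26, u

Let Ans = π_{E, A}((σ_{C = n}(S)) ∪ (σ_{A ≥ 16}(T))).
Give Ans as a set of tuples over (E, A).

{(c, 34), (d, 27), (k, 39), (q, 18), (r, 34), (u, 14), (y, 26)}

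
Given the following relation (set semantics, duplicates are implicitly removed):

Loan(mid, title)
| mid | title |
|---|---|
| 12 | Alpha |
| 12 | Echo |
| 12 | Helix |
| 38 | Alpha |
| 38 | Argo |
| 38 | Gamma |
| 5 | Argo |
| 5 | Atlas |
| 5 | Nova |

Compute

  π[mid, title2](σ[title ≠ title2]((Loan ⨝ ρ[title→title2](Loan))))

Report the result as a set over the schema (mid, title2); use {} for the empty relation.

ρ[title→title2]: schema becomes (mid, title2); tuples unchanged.
Loan ⋈ ρ[title→title2](Loan) (natural join on mid): {(12, Alpha, Alpha), (12, Alpha, Echo), (12, Alpha, Helix), (12, Echo, Alpha), (12, Echo, Echo), (12, Echo, Helix), (12, Helix, Alpha), (12, Helix, Echo), (12, Helix, Helix), (38, Alpha, Alpha), (38, Alpha, Argo), (38, Alpha, Gamma), (38, Argo, Alpha), (38, Argo, Argo), (38, Argo, Gamma), (38, Gamma, Alpha), (38, Gamma, Argo), (38, Gamma, Gamma), (5, Argo, Argo), (5, Argo, Atlas), (5, Argo, Nova), (5, Atlas, Argo), (5, Atlas, Atlas), (5, Atlas, Nova), (5, Nova, Argo), (5, Nova, Atlas), (5, Nova, Nova)}
σ[title ≠ title2]: keep tuples satisfying title ≠ title2 → {(12, Alpha, Echo), (12, Alpha, Helix), (12, Echo, Alpha), (12, Echo, Helix), (12, Helix, Alpha), (12, Helix, Echo), (38, Alpha, Argo), (38, Alpha, Gamma), (38, Argo, Alpha), (38, Argo, Gamma), (38, Gamma, Alpha), (38, Gamma, Argo), (5, Argo, Atlas), (5, Argo, Nova), (5, Atlas, Argo), (5, Atlas, Nova), (5, Nova, Argo), (5, Nova, Atlas)}
π_{mid, title2} gives {(12, Alpha), (12, Echo), (12, Helix), (38, Alpha), (38, Argo), (38, Gamma), (5, Argo), (5, Atlas), (5, Nova)} (9 duplicate(s) eliminated).

{(12, Alpha), (12, Echo), (12, Helix), (38, Alpha), (38, Argo), (38, Gamma), (5, Argo), (5, Atlas), (5, Nova)}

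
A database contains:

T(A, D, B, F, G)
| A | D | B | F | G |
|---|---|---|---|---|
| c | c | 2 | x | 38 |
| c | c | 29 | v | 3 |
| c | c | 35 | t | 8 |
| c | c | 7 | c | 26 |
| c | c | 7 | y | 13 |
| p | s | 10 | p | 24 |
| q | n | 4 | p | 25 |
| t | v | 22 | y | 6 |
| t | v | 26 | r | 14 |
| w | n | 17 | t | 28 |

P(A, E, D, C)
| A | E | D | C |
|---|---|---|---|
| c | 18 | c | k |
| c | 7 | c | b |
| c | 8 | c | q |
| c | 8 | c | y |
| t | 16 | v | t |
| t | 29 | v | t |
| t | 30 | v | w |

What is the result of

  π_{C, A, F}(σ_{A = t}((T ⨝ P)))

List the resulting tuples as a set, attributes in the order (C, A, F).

Joining T and P on A, D yields {(c, c, 2, x, 38, 18, k), (c, c, 2, x, 38, 7, b), (c, c, 2, x, 38, 8, q), (c, c, 2, x, 38, 8, y), (c, c, 29, v, 3, 18, k), (c, c, 29, v, 3, 7, b), (c, c, 29, v, 3, 8, q), (c, c, 29, v, 3, 8, y), (c, c, 35, t, 8, 18, k), (c, c, 35, t, 8, 7, b), (c, c, 35, t, 8, 8, q), (c, c, 35, t, 8, 8, y), (c, c, 7, c, 26, 18, k), (c, c, 7, c, 26, 7, b), (c, c, 7, c, 26, 8, q), (c, c, 7, c, 26, 8, y), (c, c, 7, y, 13, 18, k), (c, c, 7, y, 13, 7, b), (c, c, 7, y, 13, 8, q), (c, c, 7, y, 13, 8, y), (t, v, 22, y, 6, 16, t), (t, v, 22, y, 6, 29, t), (t, v, 22, y, 6, 30, w), (t, v, 26, r, 14, 16, t), (t, v, 26, r, 14, 29, t), (t, v, 26, r, 14, 30, w)}.
Selection A = t: {(t, v, 22, y, 6, 16, t), (t, v, 22, y, 6, 29, t), (t, v, 22, y, 6, 30, w), (t, v, 26, r, 14, 16, t), (t, v, 26, r, 14, 29, t), (t, v, 26, r, 14, 30, w)}
π[C, A, F]: project onto (C, A, F) (2 duplicate(s) eliminated) → {(t, t, r), (t, t, y), (w, t, r), (w, t, y)}

{(t, t, r), (t, t, y), (w, t, r), (w, t, y)}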